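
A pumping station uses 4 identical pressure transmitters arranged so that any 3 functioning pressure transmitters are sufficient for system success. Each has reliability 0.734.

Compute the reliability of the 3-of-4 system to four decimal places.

R = Σ_{i=3}^{4} C(4,i) p^i (1−p)^{4−i} with p = 0.734
C(4,3)·0.734^3·0.266^1 = 0.420756
C(4,4)·0.734^4·0.266^0 = 0.290258
Sum = 0.7110

0.7110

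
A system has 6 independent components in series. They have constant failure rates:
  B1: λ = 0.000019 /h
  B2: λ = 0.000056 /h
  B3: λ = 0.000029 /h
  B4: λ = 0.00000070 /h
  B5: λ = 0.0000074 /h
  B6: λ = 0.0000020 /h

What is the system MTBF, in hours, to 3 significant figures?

Series of exponential components: λ_sys = Σ λ_i
λ_sys = 0.000019 + 0.000056 + 0.000029 + 0.00000070 + 0.0000074 + 0.0000020 = 1.1410e-04 /h
MTBF = 1 / λ_sys = 8760 h

8760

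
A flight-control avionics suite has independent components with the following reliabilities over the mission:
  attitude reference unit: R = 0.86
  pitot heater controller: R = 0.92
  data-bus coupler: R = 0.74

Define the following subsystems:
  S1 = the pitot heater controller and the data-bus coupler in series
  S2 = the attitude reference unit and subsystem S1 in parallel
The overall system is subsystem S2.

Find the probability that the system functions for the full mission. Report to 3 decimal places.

0.955

Series (pitot heater controller and data-bus coupler): 0.92000 × 0.74000 = 0.68080
Parallel (attitude reference unit and [0.68080]): 1 − (1 − 0.86000)(1 − 0.68080) = 0.955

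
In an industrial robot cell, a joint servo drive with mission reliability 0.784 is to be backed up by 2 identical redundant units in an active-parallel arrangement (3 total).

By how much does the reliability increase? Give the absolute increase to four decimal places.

0.2059

R_before = 0.784
R_after = 1 − (1 − 0.784)^3 = 0.9899
ΔR = 0.9899 − 0.784 = 0.2059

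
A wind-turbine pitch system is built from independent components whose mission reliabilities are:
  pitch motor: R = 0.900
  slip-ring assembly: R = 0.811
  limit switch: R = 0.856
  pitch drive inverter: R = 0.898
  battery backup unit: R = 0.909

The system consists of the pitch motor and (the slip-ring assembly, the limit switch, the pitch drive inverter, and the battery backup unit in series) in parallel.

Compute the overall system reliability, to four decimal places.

Series (slip-ring assembly, limit switch, pitch drive inverter, and battery backup unit): 0.811000 × 0.856000 × 0.898000 × 0.909000 = 0.566676
Parallel (pitch motor and [0.566676]): 1 − (1 − 0.900000)(1 − 0.566676) = 0.9567

0.9567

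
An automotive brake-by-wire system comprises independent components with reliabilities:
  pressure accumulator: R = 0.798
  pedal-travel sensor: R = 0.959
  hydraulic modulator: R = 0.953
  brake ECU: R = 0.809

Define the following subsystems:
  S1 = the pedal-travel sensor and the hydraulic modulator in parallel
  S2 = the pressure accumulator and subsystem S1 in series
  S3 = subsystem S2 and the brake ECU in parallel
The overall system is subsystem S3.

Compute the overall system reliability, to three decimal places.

0.961

Parallel (pedal-travel sensor and hydraulic modulator): 1 − (1 − 0.95900)(1 − 0.95300) = 0.99807
Series (pressure accumulator and [0.99807]): 0.79800 × 0.99807 = 0.79646
Parallel ([0.79646] and brake ECU): 1 − (1 − 0.79646)(1 − 0.80900) = 0.961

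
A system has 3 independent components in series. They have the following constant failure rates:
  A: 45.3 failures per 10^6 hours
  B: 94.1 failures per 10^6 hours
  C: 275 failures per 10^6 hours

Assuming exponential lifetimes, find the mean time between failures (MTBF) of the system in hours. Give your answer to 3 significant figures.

2410

Series of exponential components: λ_sys = Σ λ_i
λ_sys = 0.0000453 + 0.0000941 + 0.000275 = 4.1440e-04 /h
MTBF = 1 / λ_sys = 2410 h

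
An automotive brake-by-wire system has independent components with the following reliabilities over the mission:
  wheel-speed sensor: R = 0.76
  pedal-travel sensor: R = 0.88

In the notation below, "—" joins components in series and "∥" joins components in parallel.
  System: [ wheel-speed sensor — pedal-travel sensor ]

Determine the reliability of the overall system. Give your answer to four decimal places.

Series (wheel-speed sensor and pedal-travel sensor): 0.760000 × 0.880000 = 0.6688

0.6688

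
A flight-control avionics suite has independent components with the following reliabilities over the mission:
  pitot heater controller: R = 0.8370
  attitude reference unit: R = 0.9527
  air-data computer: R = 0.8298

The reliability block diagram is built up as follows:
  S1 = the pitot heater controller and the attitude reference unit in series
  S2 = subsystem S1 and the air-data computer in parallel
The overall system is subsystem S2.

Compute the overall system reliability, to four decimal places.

0.9655

Series (pitot heater controller and attitude reference unit): 0.837000 × 0.952700 = 0.797410
Parallel ([0.797410] and air-data computer): 1 − (1 − 0.797410)(1 − 0.829800) = 0.9655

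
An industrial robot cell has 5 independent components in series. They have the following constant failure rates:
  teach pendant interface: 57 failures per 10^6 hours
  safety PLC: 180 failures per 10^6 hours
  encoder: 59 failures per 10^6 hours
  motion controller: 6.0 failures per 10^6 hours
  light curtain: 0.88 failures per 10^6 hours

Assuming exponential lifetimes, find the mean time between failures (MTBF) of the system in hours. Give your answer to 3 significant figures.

3300

Series of exponential components: λ_sys = Σ λ_i
λ_sys = 0.000057 + 0.00018 + 0.000059 + 0.0000060 + 0.00000088 = 3.0288e-04 /h
MTBF = 1 / λ_sys = 3300 h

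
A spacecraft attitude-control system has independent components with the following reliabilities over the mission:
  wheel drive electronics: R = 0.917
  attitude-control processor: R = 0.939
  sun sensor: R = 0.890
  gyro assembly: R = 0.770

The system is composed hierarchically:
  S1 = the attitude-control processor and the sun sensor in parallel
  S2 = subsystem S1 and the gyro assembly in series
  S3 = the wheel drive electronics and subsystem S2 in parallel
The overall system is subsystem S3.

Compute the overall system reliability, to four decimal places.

Parallel (attitude-control processor and sun sensor): 1 − (1 − 0.939000)(1 − 0.890000) = 0.993290
Series ([0.993290] and gyro assembly): 0.993290 × 0.770000 = 0.764833
Parallel (wheel drive electronics and [0.764833]): 1 − (1 − 0.917000)(1 − 0.764833) = 0.9805

0.9805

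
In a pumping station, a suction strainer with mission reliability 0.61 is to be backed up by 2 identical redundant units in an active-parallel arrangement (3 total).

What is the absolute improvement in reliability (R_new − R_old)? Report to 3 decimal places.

R_before = 0.61
R_after = 1 − (1 − 0.61)^3 = 0.941
ΔR = 0.941 − 0.61 = 0.331

0.331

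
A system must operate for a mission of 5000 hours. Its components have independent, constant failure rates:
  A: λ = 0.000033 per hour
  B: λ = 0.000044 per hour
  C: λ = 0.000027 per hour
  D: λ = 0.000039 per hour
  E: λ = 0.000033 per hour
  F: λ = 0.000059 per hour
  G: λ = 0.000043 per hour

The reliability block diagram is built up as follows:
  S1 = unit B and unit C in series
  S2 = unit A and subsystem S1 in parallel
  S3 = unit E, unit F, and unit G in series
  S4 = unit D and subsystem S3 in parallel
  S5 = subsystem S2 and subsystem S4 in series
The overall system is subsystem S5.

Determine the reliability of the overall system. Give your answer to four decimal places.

0.8715

R(A) = exp(−0.000033 × 5000) = 0.847894
R(B) = exp(−0.000044 × 5000) = 0.802519
R(C) = exp(−0.000027 × 5000) = 0.873716
R(D) = exp(−0.000039 × 5000) = 0.822835
R(E) = exp(−0.000033 × 5000) = 0.847894
R(F) = exp(−0.000059 × 5000) = 0.744532
R(G) = exp(−0.000043 × 5000) = 0.806541
Series (B and C): 0.802519 × 0.873716 = 0.701174
Parallel (A and [0.701174]): 1 − (1 − 0.847894)(1 − 0.701174) = 0.954547
Series (E, F, and G): 0.847894 × 0.744532 × 0.806541 = 0.509157
Parallel (D and [0.509157]): 1 − (1 − 0.822835)(1 − 0.509157) = 0.913040
Series ([0.954547] and [0.913040]): 0.954547 × 0.913040 = 0.8715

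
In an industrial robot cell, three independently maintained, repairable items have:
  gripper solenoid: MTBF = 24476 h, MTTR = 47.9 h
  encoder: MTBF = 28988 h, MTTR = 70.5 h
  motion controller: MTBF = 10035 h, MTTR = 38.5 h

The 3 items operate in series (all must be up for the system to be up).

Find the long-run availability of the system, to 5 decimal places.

0.99182

A(gripper solenoid) = MTBF/(MTBF+MTTR) = 24476/(24476+47.9) = 0.998047
A(encoder) = MTBF/(MTBF+MTTR) = 28988/(28988+70.5) = 0.997574
A(motion controller) = MTBF/(MTBF+MTTR) = 10035/(10035+38.5) = 0.996178
Series availability: 0.998047 × 0.997574 × 0.996178 = 0.99182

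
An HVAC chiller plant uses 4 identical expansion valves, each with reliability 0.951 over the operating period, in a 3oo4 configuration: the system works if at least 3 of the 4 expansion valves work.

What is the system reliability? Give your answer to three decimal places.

0.987

R = Σ_{i=3}^{4} C(4,i) p^i (1−p)^{4−i} with p = 0.951
C(4,3)·0.951^3·0.049^1 = 0.16858
C(4,4)·0.951^4·0.049^0 = 0.81794
Sum = 0.987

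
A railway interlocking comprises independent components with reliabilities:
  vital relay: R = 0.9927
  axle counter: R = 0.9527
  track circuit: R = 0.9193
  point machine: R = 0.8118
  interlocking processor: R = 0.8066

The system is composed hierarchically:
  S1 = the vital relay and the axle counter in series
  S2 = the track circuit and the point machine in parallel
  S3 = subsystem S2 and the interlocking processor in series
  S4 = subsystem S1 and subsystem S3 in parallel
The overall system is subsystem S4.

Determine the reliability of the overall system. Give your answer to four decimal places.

Series (vital relay and axle counter): 0.992700 × 0.952700 = 0.945745
Parallel (track circuit and point machine): 1 − (1 − 0.919300)(1 − 0.811800) = 0.984812
Series ([0.984812] and interlocking processor): 0.984812 × 0.806600 = 0.794349
Parallel ([0.945745] and [0.794349]): 1 − (1 − 0.945745)(1 − 0.794349) = 0.9888

0.9888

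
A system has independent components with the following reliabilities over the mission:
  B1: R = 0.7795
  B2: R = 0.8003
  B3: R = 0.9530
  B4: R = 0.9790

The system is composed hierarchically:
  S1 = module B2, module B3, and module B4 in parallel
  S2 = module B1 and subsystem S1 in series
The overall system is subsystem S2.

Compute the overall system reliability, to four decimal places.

Parallel (B2, B3, and B4): 1 − (1 − 0.800300)(1 − 0.953000)(1 − 0.979000) = 0.999803
Series (B1 and [0.999803]): 0.779500 × 0.999803 = 0.7793

0.7793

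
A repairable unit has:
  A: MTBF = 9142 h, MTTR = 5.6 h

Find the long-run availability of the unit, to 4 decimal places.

A(A) = MTBF/(MTBF+MTTR) = 9142/(9142+5.6) = 0.9994

0.9994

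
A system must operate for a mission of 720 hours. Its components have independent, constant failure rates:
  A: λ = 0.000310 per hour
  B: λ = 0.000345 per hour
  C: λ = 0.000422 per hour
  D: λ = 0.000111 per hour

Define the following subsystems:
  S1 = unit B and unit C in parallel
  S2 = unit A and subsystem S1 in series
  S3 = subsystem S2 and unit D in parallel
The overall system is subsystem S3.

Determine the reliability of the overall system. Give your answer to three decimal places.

R(A) = exp(−0.000310 × 720) = 0.79995
R(B) = exp(−0.000345 × 720) = 0.78005
R(C) = exp(−0.000422 × 720) = 0.73798
R(D) = exp(−0.000111 × 720) = 0.92319
Parallel (B and C): 1 − (1 − 0.78005)(1 − 0.73798) = 0.94237
Series (A and [0.94237]): 0.79995 × 0.94237 = 0.75385
Parallel ([0.75385] and D): 1 − (1 − 0.75385)(1 − 0.92319) = 0.981

0.981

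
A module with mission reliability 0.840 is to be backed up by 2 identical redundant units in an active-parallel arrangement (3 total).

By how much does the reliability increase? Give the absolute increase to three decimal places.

0.156

R_before = 0.840
R_after = 1 − (1 − 0.840)^3 = 0.996
ΔR = 0.996 − 0.840 = 0.156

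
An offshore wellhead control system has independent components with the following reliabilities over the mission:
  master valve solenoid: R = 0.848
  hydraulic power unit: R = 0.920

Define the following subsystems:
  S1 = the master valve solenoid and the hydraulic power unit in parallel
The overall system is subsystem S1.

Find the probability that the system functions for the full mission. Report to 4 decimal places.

Parallel (master valve solenoid and hydraulic power unit): 1 − (1 − 0.848000)(1 − 0.920000) = 0.9878

0.9878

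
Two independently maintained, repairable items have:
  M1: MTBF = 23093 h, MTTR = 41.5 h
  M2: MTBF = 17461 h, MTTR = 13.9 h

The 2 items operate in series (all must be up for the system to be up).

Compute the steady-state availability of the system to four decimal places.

0.9974

A(M1) = MTBF/(MTBF+MTTR) = 23093/(23093+41.5) = 0.998206
A(M2) = MTBF/(MTBF+MTTR) = 17461/(17461+13.9) = 0.999205
Series availability: 0.998206 × 0.999205 = 0.9974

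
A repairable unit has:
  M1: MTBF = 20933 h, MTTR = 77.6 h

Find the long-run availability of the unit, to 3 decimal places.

0.996

A(M1) = MTBF/(MTBF+MTTR) = 20933/(20933+77.6) = 0.996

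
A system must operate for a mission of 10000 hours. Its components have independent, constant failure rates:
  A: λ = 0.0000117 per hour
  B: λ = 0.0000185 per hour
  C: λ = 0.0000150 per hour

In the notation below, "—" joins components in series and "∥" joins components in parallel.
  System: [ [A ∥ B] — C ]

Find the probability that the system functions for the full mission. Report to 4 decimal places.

R(A) = exp(−0.0000117 × 10000) = 0.889585
R(B) = exp(−0.0000185 × 10000) = 0.831104
R(C) = exp(−0.0000150 × 10000) = 0.860708
Parallel (A and B): 1 − (1 − 0.889585)(1 − 0.831104) = 0.981351
Series ([0.981351] and C): 0.981351 × 0.860708 = 0.8447

0.8447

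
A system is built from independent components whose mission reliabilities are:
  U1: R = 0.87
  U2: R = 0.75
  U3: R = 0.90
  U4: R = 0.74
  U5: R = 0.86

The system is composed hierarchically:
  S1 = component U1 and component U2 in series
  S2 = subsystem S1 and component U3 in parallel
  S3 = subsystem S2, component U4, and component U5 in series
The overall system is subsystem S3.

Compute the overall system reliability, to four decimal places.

0.6143

Series (U1 and U2): 0.870000 × 0.750000 = 0.652500
Parallel ([0.652500] and U3): 1 − (1 − 0.652500)(1 − 0.900000) = 0.965250
Series ([0.965250], U4, and U5): 0.965250 × 0.740000 × 0.860000 = 0.6143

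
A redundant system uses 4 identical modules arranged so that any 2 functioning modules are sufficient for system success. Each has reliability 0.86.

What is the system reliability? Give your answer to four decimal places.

0.9902

R = Σ_{i=2}^{4} C(4,i) p^i (1−p)^{4−i} with p = 0.86
C(4,2)·0.86^2·0.14^2 = 0.086977
C(4,3)·0.86^3·0.14^1 = 0.356191
C(4,4)·0.86^4·0.14^0 = 0.547008
Sum = 0.9902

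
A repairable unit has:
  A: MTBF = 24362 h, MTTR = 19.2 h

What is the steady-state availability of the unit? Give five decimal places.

0.99921

A(A) = MTBF/(MTBF+MTTR) = 24362/(24362+19.2) = 0.99921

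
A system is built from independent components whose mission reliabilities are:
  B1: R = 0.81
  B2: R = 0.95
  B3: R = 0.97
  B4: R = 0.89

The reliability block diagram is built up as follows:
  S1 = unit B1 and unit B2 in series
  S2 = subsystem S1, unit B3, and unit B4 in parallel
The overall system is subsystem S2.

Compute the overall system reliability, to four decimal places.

Series (B1 and B2): 0.810000 × 0.950000 = 0.769500
Parallel ([0.769500], B3, and B4): 1 − (1 − 0.769500)(1 − 0.970000)(1 − 0.890000) = 0.9992

0.9992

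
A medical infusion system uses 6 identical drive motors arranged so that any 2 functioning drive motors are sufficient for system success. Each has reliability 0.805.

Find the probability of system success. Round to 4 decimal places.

R = Σ_{i=2}^{6} C(6,i) p^i (1−p)^{6−i} with p = 0.805
C(6,2)·0.805^2·0.195^4 = 0.014055
C(6,3)·0.805^3·0.195^3 = 0.077361
C(6,4)·0.805^4·0.195^2 = 0.239521
C(6,5)·0.805^5·0.195^1 = 0.395517
C(6,6)·0.805^6·0.195^0 = 0.272129
Sum = 0.9986

0.9986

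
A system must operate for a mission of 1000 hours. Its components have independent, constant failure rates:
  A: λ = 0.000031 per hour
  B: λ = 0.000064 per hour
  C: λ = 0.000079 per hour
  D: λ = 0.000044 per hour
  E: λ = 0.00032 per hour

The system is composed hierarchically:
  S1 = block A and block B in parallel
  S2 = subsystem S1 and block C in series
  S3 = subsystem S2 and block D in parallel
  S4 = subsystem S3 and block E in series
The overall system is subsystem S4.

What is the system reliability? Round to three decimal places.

R(A) = exp(−0.000031 × 1000) = 0.96948
R(B) = exp(−0.000064 × 1000) = 0.93800
R(C) = exp(−0.000079 × 1000) = 0.92404
R(D) = exp(−0.000044 × 1000) = 0.95695
R(E) = exp(−0.00032 × 1000) = 0.72615
Parallel (A and B): 1 − (1 − 0.96948)(1 − 0.93800) = 0.99811
Series ([0.99811] and C): 0.99811 × 0.92404 = 0.92229
Parallel ([0.92229] and D): 1 − (1 − 0.92229)(1 − 0.95695) = 0.99665
Series ([0.99665] and E): 0.99665 × 0.72615 = 0.724

0.724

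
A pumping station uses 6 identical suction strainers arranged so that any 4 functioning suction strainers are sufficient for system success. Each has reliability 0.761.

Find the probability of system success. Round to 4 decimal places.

0.8476

R = Σ_{i=4}^{6} C(6,i) p^i (1−p)^{6−i} with p = 0.761
C(6,4)·0.761^4·0.239^2 = 0.287360
C(6,5)·0.761^5·0.239^1 = 0.365993
C(6,6)·0.761^6·0.239^0 = 0.194226
Sum = 0.8476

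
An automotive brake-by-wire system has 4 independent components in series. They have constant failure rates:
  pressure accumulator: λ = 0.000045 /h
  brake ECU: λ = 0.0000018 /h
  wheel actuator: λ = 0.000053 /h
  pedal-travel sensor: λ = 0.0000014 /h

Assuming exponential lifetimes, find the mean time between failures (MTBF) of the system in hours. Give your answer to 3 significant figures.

9880

Series of exponential components: λ_sys = Σ λ_i
λ_sys = 0.000045 + 0.0000018 + 0.000053 + 0.0000014 = 1.0120e-04 /h
MTBF = 1 / λ_sys = 9880 h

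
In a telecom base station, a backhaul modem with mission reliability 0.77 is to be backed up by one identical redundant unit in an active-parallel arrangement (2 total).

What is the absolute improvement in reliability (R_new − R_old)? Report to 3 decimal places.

0.177

R_before = 0.77
R_after = 1 − (1 − 0.77)^2 = 0.947
ΔR = 0.947 − 0.77 = 0.177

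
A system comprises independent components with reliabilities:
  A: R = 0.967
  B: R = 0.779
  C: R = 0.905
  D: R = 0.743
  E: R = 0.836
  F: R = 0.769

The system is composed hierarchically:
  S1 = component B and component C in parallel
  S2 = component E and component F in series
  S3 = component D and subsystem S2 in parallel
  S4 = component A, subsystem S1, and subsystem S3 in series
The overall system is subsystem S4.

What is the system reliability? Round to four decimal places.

Parallel (B and C): 1 − (1 − 0.779000)(1 − 0.905000) = 0.979005
Series (E and F): 0.836000 × 0.769000 = 0.642884
Parallel (D and [0.642884]): 1 − (1 − 0.743000)(1 − 0.642884) = 0.908221
Series (A, [0.979005], and [0.908221]): 0.967000 × 0.979005 × 0.908221 = 0.8598

0.8598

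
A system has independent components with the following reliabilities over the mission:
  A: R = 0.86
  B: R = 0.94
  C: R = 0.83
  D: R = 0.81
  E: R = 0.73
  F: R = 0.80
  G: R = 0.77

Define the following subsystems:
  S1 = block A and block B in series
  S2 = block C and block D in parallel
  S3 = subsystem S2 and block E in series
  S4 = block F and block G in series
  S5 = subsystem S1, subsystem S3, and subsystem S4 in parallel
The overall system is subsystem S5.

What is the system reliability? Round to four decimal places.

0.9784

Series (A and B): 0.860000 × 0.940000 = 0.808400
Parallel (C and D): 1 − (1 − 0.830000)(1 − 0.810000) = 0.967700
Series ([0.967700] and E): 0.967700 × 0.730000 = 0.706421
Series (F and G): 0.800000 × 0.770000 = 0.616000
Parallel ([0.808400], [0.706421], and [0.616000]): 1 − (1 − 0.808400)(1 − 0.706421)(1 − 0.616000) = 0.9784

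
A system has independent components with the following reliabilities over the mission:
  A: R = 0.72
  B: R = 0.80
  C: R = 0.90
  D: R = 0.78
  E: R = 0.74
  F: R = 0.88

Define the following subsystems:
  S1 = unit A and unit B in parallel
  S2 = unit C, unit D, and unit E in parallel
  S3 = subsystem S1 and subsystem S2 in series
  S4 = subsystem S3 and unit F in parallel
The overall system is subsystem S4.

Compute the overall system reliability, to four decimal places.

0.9926

Parallel (A and B): 1 − (1 − 0.720000)(1 − 0.800000) = 0.944000
Parallel (C, D, and E): 1 − (1 − 0.900000)(1 − 0.780000)(1 − 0.740000) = 0.994280
Series ([0.944000] and [0.994280]): 0.944000 × 0.994280 = 0.938600
Parallel ([0.938600] and F): 1 − (1 − 0.938600)(1 − 0.880000) = 0.9926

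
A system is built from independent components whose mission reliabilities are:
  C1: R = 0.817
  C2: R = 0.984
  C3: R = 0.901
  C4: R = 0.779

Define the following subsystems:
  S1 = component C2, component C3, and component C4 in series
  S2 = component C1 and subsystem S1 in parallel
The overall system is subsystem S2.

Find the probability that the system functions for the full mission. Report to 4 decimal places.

Series (C2, C3, and C4): 0.984000 × 0.901000 × 0.779000 = 0.690649
Parallel (C1 and [0.690649]): 1 − (1 − 0.817000)(1 − 0.690649) = 0.9434

0.9434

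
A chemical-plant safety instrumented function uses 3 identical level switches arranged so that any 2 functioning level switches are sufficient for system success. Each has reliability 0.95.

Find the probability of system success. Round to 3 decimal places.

R = Σ_{i=2}^{3} C(3,i) p^i (1−p)^{3−i} with p = 0.95
C(3,2)·0.95^2·0.05^1 = 0.13538
C(3,3)·0.95^3·0.05^0 = 0.85738
Sum = 0.993

0.993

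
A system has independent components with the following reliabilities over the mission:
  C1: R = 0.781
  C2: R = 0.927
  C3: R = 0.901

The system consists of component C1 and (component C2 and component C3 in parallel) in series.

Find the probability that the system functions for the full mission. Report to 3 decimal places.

Parallel (C2 and C3): 1 − (1 − 0.92700)(1 − 0.90100) = 0.99277
Series (C1 and [0.99277]): 0.78100 × 0.99277 = 0.775

0.775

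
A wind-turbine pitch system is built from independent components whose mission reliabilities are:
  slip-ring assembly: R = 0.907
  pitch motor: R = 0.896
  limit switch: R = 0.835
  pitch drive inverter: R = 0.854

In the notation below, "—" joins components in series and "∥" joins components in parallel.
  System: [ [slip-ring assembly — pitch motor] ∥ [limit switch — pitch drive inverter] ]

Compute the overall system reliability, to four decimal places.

Series (slip-ring assembly and pitch motor): 0.907000 × 0.896000 = 0.812672
Series (limit switch and pitch drive inverter): 0.835000 × 0.854000 = 0.713090
Parallel ([0.812672] and [0.713090]): 1 − (1 − 0.812672)(1 − 0.713090) = 0.9463

0.9463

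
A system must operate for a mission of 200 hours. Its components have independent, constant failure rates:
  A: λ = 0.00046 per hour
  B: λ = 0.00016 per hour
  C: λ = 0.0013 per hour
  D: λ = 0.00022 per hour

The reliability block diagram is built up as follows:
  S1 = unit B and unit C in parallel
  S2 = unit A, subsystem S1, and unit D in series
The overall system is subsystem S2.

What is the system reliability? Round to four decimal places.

R(A) = exp(−0.00046 × 200) = 0.912105
R(B) = exp(−0.00016 × 200) = 0.968507
R(C) = exp(−0.0013 × 200) = 0.771052
R(D) = exp(−0.00022 × 200) = 0.956954
Parallel (B and C): 1 − (1 − 0.968507)(1 − 0.771052) = 0.992790
Series (A, [0.992790], and D): 0.912105 × 0.992790 × 0.956954 = 0.8665

0.8665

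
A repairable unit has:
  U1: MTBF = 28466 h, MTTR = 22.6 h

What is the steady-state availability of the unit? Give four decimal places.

0.9992

A(U1) = MTBF/(MTBF+MTTR) = 28466/(28466+22.6) = 0.9992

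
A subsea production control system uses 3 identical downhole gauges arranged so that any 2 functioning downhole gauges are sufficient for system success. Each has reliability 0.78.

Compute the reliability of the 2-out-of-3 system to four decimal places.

R = Σ_{i=2}^{3} C(3,i) p^i (1−p)^{3−i} with p = 0.78
C(3,2)·0.78^2·0.22^1 = 0.401544
C(3,3)·0.78^3·0.22^0 = 0.474552
Sum = 0.8761

0.8761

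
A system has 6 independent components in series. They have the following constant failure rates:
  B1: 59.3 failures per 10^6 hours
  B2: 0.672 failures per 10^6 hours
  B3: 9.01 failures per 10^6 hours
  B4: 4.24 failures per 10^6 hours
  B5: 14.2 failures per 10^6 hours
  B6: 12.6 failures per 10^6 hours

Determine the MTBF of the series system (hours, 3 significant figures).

10000

Series of exponential components: λ_sys = Σ λ_i
λ_sys = 0.0000593 + 0.000000672 + 0.00000901 + 0.00000424 + 0.0000142 + 0.0000126 = 1.0002e-04 /h
MTBF = 1 / λ_sys = 10000 h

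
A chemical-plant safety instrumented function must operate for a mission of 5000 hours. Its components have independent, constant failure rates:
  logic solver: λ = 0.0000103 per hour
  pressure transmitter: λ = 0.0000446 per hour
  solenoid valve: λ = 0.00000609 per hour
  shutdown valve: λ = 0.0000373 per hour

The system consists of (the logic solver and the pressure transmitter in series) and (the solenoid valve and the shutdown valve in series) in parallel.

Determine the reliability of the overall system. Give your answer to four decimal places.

0.9532

R(logic solver) = exp(−0.0000103 × 5000) = 0.949804
R(pressure transmitter) = exp(−0.0000446 × 5000) = 0.800115
R(solenoid valve) = exp(−0.00000609 × 5000) = 0.970009
R(shutdown valve) = exp(−0.0000373 × 5000) = 0.829859
Series (logic solver and pressure transmitter): 0.949804 × 0.800115 = 0.759952
Series (solenoid valve and shutdown valve): 0.970009 × 0.829859 = 0.804971
Parallel ([0.759952] and [0.804971]): 1 − (1 − 0.759952)(1 − 0.804971) = 0.9532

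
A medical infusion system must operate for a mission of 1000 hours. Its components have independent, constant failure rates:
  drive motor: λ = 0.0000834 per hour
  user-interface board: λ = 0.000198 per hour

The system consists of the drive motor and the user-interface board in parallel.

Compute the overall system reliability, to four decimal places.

0.9856

R(drive motor) = exp(−0.0000834 × 1000) = 0.919983
R(user-interface board) = exp(−0.000198 × 1000) = 0.820370
Parallel (drive motor and user-interface board): 1 − (1 − 0.919983)(1 − 0.820370) = 0.9856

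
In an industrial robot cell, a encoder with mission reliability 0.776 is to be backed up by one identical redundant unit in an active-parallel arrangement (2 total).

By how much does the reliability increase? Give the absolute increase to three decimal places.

0.174

R_before = 0.776
R_after = 1 − (1 − 0.776)^2 = 0.950
ΔR = 0.950 − 0.776 = 0.174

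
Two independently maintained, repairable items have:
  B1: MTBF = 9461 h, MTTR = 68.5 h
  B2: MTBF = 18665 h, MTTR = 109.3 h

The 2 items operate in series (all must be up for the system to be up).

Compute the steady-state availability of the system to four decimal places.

0.9870

A(B1) = MTBF/(MTBF+MTTR) = 9461/(9461+68.5) = 0.992812
A(B2) = MTBF/(MTBF+MTTR) = 18665/(18665+109.3) = 0.994178
Series availability: 0.992812 × 0.994178 = 0.9870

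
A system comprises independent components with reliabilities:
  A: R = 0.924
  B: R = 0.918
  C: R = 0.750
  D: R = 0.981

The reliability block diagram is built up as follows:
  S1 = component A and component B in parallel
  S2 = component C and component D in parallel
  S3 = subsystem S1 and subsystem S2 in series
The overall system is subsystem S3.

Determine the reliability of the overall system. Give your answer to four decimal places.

Parallel (A and B): 1 − (1 − 0.924000)(1 − 0.918000) = 0.993768
Parallel (C and D): 1 − (1 − 0.750000)(1 − 0.981000) = 0.995250
Series ([0.993768] and [0.995250]): 0.993768 × 0.995250 = 0.9890

0.9890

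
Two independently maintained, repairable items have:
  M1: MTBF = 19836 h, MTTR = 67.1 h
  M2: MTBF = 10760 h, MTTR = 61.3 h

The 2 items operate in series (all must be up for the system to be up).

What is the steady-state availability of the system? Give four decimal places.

0.9910

A(M1) = MTBF/(MTBF+MTTR) = 19836/(19836+67.1) = 0.996629
A(M2) = MTBF/(MTBF+MTTR) = 10760/(10760+61.3) = 0.994335
Series availability: 0.996629 × 0.994335 = 0.9910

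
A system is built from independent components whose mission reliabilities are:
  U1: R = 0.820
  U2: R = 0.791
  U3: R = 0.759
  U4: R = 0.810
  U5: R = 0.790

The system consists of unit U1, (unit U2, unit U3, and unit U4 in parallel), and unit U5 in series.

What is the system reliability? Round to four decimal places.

Parallel (U2, U3, and U4): 1 − (1 − 0.791000)(1 − 0.759000)(1 − 0.810000) = 0.990430
Series (U1, [0.990430], and U5): 0.820000 × 0.990430 × 0.790000 = 0.6416

0.6416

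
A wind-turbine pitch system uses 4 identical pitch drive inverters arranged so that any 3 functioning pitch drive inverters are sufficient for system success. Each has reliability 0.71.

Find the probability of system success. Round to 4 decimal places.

0.6693

R = Σ_{i=3}^{4} C(4,i) p^i (1−p)^{4−i} with p = 0.71
C(4,3)·0.71^3·0.29^1 = 0.415177
C(4,4)·0.71^4·0.29^0 = 0.254117
Sum = 0.6693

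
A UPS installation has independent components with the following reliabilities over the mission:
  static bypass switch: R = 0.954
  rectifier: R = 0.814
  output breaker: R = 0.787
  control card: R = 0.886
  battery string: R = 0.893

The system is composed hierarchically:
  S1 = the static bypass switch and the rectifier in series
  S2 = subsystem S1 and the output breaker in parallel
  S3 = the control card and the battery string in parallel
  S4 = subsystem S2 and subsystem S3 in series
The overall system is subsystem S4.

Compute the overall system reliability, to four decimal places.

Series (static bypass switch and rectifier): 0.954000 × 0.814000 = 0.776556
Parallel ([0.776556] and output breaker): 1 − (1 − 0.776556)(1 − 0.787000) = 0.952406
Parallel (control card and battery string): 1 − (1 − 0.886000)(1 − 0.893000) = 0.987802
Series ([0.952406] and [0.987802]): 0.952406 × 0.987802 = 0.9408

0.9408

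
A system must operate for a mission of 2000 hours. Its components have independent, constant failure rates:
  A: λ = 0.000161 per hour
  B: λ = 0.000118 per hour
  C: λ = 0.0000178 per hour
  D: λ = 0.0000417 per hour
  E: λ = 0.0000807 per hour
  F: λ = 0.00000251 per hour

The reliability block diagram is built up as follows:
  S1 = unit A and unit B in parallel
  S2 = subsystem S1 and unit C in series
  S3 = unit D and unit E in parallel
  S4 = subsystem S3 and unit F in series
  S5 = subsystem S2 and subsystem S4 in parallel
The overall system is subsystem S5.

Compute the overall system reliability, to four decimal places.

0.9985

R(A) = exp(−0.000161 × 2000) = 0.724698
R(B) = exp(−0.000118 × 2000) = 0.789781
R(C) = exp(−0.0000178 × 2000) = 0.965026
R(D) = exp(−0.0000417 × 2000) = 0.919983
R(E) = exp(−0.0000807 × 2000) = 0.850952
R(F) = exp(−0.00000251 × 2000) = 0.994993
Parallel (A and B): 1 − (1 − 0.724698)(1 − 0.789781) = 0.942126
Series ([0.942126] and C): 0.942126 × 0.965026 = 0.909176
Parallel (D and E): 1 − (1 − 0.919983)(1 − 0.850952) = 0.988074
Series ([0.988074] and F): 0.988074 × 0.994993 = 0.983127
Parallel ([0.909176] and [0.983127]): 1 − (1 − 0.909176)(1 − 0.983127) = 0.9985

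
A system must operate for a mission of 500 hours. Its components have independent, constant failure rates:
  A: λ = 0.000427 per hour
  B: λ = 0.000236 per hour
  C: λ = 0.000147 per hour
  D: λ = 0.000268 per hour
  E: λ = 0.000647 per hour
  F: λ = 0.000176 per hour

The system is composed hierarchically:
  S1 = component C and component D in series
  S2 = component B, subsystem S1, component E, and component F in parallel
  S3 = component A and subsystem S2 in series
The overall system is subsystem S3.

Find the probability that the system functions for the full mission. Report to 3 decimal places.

0.807

R(A) = exp(−0.000427 × 500) = 0.80775
R(B) = exp(−0.000236 × 500) = 0.88870
R(C) = exp(−0.000147 × 500) = 0.92914
R(D) = exp(−0.000268 × 500) = 0.87459
R(E) = exp(−0.000647 × 500) = 0.72361
R(F) = exp(−0.000176 × 500) = 0.91576
Series (C and D): 0.92914 × 0.87459 = 0.81262
Parallel (B, [0.81262], E, and F): 1 − (1 − 0.88870)(1 − 0.81262)(1 − 0.72361)(1 − 0.91576) = 0.99951
Series (A and [0.99951]): 0.80775 × 0.99951 = 0.807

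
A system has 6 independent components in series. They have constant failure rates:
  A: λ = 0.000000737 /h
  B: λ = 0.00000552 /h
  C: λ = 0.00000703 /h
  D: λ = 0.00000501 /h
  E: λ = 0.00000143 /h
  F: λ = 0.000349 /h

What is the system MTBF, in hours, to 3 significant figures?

2710

Series of exponential components: λ_sys = Σ λ_i
λ_sys = 0.000000737 + 0.00000552 + 0.00000703 + 0.00000501 + 0.00000143 + 0.000349 = 3.6873e-04 /h
MTBF = 1 / λ_sys = 2710 h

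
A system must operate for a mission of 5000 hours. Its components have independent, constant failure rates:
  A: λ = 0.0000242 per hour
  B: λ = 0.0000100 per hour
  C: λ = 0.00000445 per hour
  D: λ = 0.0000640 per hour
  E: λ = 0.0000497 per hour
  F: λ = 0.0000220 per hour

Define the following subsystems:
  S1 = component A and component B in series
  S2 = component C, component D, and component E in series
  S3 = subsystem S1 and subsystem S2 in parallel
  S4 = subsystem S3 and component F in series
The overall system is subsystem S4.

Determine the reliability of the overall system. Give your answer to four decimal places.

0.8330

R(A) = exp(−0.0000242 × 5000) = 0.886034
R(B) = exp(−0.0000100 × 5000) = 0.951229
R(C) = exp(−0.00000445 × 5000) = 0.977996
R(D) = exp(−0.0000640 × 5000) = 0.726149
R(E) = exp(−0.0000497 × 5000) = 0.779970
R(F) = exp(−0.0000220 × 5000) = 0.895834
Series (A and B): 0.886034 × 0.951229 = 0.842821
Series (C, D, and E): 0.977996 × 0.726149 × 0.779970 = 0.553912
Parallel ([0.842821] and [0.553912]): 1 − (1 − 0.842821)(1 − 0.553912) = 0.929884
Series ([0.929884] and F): 0.929884 × 0.895834 = 0.8330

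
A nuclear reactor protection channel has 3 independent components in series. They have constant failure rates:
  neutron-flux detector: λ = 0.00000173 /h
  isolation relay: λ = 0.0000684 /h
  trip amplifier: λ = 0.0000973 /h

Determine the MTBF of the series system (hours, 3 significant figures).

5970

Series of exponential components: λ_sys = Σ λ_i
λ_sys = 0.00000173 + 0.0000684 + 0.0000973 = 1.6743e-04 /h
MTBF = 1 / λ_sys = 5970 h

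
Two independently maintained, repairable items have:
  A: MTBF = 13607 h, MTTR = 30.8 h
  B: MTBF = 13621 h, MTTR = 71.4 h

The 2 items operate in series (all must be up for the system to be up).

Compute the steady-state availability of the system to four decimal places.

A(A) = MTBF/(MTBF+MTTR) = 13607/(13607+30.8) = 0.997742
A(B) = MTBF/(MTBF+MTTR) = 13621/(13621+71.4) = 0.994785
Series availability: 0.997742 × 0.994785 = 0.9925

0.9925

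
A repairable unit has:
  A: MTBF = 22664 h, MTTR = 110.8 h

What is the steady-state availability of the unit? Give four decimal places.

A(A) = MTBF/(MTBF+MTTR) = 22664/(22664+110.8) = 0.9951

0.9951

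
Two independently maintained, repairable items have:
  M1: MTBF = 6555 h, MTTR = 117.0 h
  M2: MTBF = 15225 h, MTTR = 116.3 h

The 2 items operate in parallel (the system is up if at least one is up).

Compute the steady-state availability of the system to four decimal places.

0.9999

A(M1) = MTBF/(MTBF+MTTR) = 6555/(6555+117.0) = 0.982464
A(M2) = MTBF/(MTBF+MTTR) = 15225/(15225+116.3) = 0.992419
Parallel availability: 1 − (1 − 0.982464)(1 − 0.992419) = 0.9999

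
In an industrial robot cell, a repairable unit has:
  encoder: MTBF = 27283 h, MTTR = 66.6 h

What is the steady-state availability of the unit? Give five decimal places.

A(encoder) = MTBF/(MTBF+MTTR) = 27283/(27283+66.6) = 0.99756

0.99756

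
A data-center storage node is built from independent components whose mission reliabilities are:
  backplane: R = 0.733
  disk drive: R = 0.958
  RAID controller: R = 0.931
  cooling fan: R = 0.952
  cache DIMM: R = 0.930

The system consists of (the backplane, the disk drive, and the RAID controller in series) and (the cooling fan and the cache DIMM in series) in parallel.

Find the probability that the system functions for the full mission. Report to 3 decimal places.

0.960

Series (backplane, disk drive, and RAID controller): 0.73300 × 0.95800 × 0.93100 = 0.65376
Series (cooling fan and cache DIMM): 0.95200 × 0.93000 = 0.88536
Parallel ([0.65376] and [0.88536]): 1 − (1 − 0.65376)(1 − 0.88536) = 0.960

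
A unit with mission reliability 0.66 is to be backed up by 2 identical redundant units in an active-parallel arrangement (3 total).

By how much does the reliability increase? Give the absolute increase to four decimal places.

R_before = 0.66
R_after = 1 − (1 − 0.66)^3 = 0.9607
ΔR = 0.9607 − 0.66 = 0.3007

0.3007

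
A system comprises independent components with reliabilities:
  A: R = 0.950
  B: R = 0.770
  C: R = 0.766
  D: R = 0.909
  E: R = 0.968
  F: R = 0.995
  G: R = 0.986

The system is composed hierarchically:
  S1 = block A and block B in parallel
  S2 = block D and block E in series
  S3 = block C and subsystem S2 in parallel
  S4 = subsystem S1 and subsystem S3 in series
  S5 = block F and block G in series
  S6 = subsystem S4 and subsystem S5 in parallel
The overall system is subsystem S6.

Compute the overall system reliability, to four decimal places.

0.9993

Parallel (A and B): 1 − (1 − 0.950000)(1 − 0.770000) = 0.988500
Series (D and E): 0.909000 × 0.968000 = 0.879912
Parallel (C and [0.879912]): 1 − (1 − 0.766000)(1 − 0.879912) = 0.971899
Series ([0.988500] and [0.971899]): 0.988500 × 0.971899 = 0.960722
Series (F and G): 0.995000 × 0.986000 = 0.981070
Parallel ([0.960722] and [0.981070]): 1 − (1 − 0.960722)(1 − 0.981070) = 0.9993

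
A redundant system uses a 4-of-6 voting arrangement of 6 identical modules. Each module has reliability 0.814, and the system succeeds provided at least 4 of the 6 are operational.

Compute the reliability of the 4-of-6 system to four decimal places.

R = Σ_{i=4}^{6} C(6,i) p^i (1−p)^{6−i} with p = 0.814
C(6,4)·0.814^4·0.186^2 = 0.227832
C(6,5)·0.814^5·0.186^1 = 0.398829
C(6,6)·0.814^6·0.186^0 = 0.290902
Sum = 0.9176

0.9176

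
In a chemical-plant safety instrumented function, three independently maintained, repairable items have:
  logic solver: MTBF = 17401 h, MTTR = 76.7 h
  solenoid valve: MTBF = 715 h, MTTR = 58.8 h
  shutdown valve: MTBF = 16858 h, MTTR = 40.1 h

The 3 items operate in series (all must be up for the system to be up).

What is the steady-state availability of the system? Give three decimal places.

0.918

A(logic solver) = MTBF/(MTBF+MTTR) = 17401/(17401+76.7) = 0.995612
A(solenoid valve) = MTBF/(MTBF+MTTR) = 715/(715+58.8) = 0.924011
A(shutdown valve) = MTBF/(MTBF+MTTR) = 16858/(16858+40.1) = 0.997627
Series availability: 0.995612 × 0.924011 × 0.997627 = 0.918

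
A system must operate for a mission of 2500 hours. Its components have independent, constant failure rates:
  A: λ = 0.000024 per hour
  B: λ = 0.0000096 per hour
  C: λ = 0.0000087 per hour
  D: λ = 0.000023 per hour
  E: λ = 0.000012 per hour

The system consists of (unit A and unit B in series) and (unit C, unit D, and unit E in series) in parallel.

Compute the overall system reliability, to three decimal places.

0.992

R(A) = exp(−0.000024 × 2500) = 0.94176
R(B) = exp(−0.0000096 × 2500) = 0.97629
R(C) = exp(−0.0000087 × 2500) = 0.97848
R(D) = exp(−0.000023 × 2500) = 0.94412
R(E) = exp(−0.000012 × 2500) = 0.97045
Series (A and B): 0.94176 × 0.97629 = 0.91943
Series (C, D, and E): 0.97848 × 0.94412 × 0.97045 = 0.89650
Parallel ([0.91943] and [0.89650]): 1 − (1 − 0.91943)(1 − 0.89650) = 0.992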